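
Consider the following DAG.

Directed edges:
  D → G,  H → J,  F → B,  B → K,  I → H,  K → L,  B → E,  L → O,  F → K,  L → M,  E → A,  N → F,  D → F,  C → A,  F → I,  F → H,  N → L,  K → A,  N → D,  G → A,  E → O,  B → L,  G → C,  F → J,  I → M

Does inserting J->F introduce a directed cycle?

Adding J→F creates a cycle iff F can already reach J.
Path from F: F → J.
So F → … → J → F is a cycle.

Yes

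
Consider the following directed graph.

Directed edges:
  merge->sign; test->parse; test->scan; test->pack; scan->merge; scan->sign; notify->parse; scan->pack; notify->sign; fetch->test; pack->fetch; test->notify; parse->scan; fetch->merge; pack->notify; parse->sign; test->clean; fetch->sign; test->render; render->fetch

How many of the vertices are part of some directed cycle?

A vertex is on a directed cycle iff it belongs to a strongly connected component of size ≥ 2 (or has a self-loop).
The vertices on cycles are {pack, scan, test, fetch, parse, notify, render} — 7 in total.

7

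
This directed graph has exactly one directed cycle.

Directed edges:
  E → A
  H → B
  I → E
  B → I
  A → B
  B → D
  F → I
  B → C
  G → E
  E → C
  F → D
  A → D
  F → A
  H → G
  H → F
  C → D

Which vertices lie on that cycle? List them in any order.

DFS with gray/black marking from A:
A gray
  B gray
    C gray
      D gray
      D black
    C black
    I gray
      E gray
        E→C: C black — skip
        E→A: A is gray → back edge
Back edge closes the cycle A → B → I → E → A; its vertices are {A, B, E, I}.

A, B, E, I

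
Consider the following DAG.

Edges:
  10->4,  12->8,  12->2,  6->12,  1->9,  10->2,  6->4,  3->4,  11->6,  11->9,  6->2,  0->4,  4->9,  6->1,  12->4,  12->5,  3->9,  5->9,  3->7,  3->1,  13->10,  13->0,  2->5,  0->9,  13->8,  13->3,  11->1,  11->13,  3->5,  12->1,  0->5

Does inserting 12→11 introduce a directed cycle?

Yes

Adding 12→11 creates a cycle iff 11 can already reach 12.
Path from 11: 11 → 6 → 12.
So 11 → … → 12 → 11 is a cycle.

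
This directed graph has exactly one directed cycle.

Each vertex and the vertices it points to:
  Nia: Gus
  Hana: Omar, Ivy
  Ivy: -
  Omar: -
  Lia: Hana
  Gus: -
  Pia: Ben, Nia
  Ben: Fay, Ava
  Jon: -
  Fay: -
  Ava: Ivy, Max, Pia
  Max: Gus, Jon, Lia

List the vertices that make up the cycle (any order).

Ava, Ben, Pia

DFS with gray/black marking from Ava:
Ava gray
  Ivy gray
  Ivy black
  Max gray
    Gus gray
    Gus black
    Jon gray
    Jon black
    Lia gray
      Hana gray
        Omar gray
        Omar black
        Hana→Ivy: Ivy black — skip
      Hana black
    Lia black
  Max black
  Pia gray
    Ben gray
      Fay gray
      Fay black
      Ben→Ava: Ava is gray → back edge
Back edge closes the cycle Ava → Pia → Ben → Ava; its vertices are {Ava, Ben, Pia}.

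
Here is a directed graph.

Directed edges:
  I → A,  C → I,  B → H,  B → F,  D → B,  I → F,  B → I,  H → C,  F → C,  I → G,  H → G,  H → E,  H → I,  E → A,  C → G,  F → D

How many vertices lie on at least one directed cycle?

A vertex is on a directed cycle iff it belongs to a strongly connected component of size ≥ 2 (or has a self-loop).
The vertices on cycles are {B, C, D, F, H, I} — 6 in total.

6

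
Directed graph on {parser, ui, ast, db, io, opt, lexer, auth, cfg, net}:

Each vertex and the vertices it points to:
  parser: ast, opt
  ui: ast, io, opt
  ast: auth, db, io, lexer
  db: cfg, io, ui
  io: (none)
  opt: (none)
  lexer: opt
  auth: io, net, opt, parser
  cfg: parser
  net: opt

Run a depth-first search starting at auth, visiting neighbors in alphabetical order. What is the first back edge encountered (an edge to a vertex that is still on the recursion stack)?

ast->auth

DFS from auth (visiting neighbors in alphabetical order); mark gray on enter, black on exit:
auth gray
  io gray
  io black
  net gray
    opt gray
    opt black
  net black
  auth→opt: opt black — skip
  parser gray
    ast gray
      ast→auth: auth is gray → back edge
First back edge: ast → auth.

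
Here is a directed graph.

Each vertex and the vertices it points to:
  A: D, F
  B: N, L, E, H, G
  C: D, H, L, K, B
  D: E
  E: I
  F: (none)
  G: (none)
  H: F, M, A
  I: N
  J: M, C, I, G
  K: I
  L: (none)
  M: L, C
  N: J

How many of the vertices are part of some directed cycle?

11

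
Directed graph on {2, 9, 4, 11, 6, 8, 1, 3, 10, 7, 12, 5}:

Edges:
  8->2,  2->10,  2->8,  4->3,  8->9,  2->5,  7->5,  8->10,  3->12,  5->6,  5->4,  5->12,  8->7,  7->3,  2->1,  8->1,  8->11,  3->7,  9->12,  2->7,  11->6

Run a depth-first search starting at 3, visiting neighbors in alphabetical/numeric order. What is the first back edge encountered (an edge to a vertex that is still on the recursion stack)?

DFS from 3 (visiting neighbors in alphabetical/numeric order); mark gray on enter, black on exit:
3 gray
  7 gray
    7→3: 3 is gray → back edge
First back edge: 7 → 3.

7→3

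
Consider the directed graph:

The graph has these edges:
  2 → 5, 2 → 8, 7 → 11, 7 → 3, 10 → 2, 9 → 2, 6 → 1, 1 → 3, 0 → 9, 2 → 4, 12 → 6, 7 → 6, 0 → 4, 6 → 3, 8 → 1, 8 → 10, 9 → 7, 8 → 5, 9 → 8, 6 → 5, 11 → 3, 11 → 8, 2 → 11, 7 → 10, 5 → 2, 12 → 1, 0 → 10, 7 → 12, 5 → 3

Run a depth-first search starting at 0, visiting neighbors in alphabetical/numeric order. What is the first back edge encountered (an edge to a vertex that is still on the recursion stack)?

5→2

DFS from 0 (visiting neighbors in alphabetical/numeric order); mark gray on enter, black on exit:
0 gray
  4 gray
  4 black
  9 gray
    2 gray
      2→4: 4 black — skip
      5 gray
        5→2: 2 is gray → back edge
First back edge: 5 → 2.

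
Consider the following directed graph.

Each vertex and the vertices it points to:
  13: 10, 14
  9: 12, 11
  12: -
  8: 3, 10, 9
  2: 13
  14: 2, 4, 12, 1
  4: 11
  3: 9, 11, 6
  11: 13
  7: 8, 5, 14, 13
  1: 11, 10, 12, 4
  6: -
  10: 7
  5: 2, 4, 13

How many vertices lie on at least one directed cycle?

12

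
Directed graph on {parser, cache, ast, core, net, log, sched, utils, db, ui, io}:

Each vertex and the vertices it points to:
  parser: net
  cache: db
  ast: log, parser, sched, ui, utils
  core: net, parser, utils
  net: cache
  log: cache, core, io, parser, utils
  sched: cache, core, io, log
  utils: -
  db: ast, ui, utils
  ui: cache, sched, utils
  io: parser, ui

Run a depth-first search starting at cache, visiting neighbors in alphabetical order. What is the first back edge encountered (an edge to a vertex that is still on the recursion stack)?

DFS from cache (visiting neighbors in alphabetical order); mark gray on enter, black on exit:
cache gray
  db gray
    ast gray
      log gray
        log→cache: cache is gray → back edge
First back edge: log → cache.

log->cache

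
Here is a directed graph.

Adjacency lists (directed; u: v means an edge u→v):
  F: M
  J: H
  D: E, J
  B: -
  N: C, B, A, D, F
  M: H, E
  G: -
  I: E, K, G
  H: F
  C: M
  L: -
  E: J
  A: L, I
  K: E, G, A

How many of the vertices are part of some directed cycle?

8

A vertex is on a directed cycle iff it belongs to a strongly connected component of size ≥ 2 (or has a self-loop).
The vertices on cycles are {A, E, F, H, I, J, K, M} — 8 in total.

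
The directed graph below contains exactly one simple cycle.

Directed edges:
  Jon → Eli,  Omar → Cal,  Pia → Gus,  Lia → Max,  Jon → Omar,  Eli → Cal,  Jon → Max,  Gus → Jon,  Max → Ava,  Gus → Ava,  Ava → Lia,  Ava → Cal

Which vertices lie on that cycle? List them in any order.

Ava, Lia, Max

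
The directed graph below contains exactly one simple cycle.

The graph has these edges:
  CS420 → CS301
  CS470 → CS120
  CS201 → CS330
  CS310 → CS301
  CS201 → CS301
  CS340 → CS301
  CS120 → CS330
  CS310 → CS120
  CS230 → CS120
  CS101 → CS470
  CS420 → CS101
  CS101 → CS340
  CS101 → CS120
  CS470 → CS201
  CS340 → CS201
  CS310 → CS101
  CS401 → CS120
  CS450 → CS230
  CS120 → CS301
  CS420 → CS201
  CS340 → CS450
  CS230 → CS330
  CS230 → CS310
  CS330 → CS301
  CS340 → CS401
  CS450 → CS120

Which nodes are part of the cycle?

DFS with gray/black marking from CS101:
CS101 gray
  CS340 gray
    CS401 gray
      CS120 gray
        CS301 gray
        CS301 black
        CS330 gray
          CS330→CS301: CS301 black — skip
        CS330 black
      CS120 black
    CS401 black
    CS450 gray
      CS450→CS120: CS120 black — skip
      CS230 gray
        CS230→CS120: CS120 black — skip
        CS310 gray
          CS310→CS301: CS301 black — skip
          CS310→CS101: CS101 is gray → back edge
Back edge closes the cycle CS101 → CS340 → CS450 → CS230 → CS310 → CS101; its vertices are {CS101, CS230, CS310, CS340, CS450}.

CS101, CS230, CS310, CS340, CS450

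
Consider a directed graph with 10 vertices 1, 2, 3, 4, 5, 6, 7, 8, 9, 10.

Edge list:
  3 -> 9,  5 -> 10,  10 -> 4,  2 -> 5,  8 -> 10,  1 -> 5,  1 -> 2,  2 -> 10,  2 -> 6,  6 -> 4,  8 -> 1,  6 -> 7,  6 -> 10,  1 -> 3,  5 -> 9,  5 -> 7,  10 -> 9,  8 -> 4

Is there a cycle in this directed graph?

DFS with white/gray/black marking, starting from 4:
4 gray
4 black
1 gray
  3 gray
    9 gray
    9 black
  3 black
  2 gray
    5 gray
      5→9: 9 black — skip
      10 gray
        10→4: 4 black — skip
        10→9: 9 black — skip
      10 black
      7 gray
      7 black
    5 black
    6 gray
      6→4: 4 black — skip
      6→10: 10 black — skip
      6→7: 7 black — skip
    6 black
    2→10: 10 black — skip
  2 black
  1→5: 5 black — skip
1 black
8 gray
  8→1: 1 black — skip
  8→10: 10 black — skip
  8→4: 4 black — skip
8 black
Every edge goes to a white or black vertex — no back edge, so the graph is acyclic.

No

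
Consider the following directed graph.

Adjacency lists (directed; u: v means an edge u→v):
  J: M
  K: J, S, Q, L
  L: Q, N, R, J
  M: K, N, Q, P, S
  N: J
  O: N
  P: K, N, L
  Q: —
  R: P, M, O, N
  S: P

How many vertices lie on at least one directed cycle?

A vertex is on a directed cycle iff it belongs to a strongly connected component of size ≥ 2 (or has a self-loop).
The vertices on cycles are {J, K, L, M, N, O, P, R, S} — 9 in total.

9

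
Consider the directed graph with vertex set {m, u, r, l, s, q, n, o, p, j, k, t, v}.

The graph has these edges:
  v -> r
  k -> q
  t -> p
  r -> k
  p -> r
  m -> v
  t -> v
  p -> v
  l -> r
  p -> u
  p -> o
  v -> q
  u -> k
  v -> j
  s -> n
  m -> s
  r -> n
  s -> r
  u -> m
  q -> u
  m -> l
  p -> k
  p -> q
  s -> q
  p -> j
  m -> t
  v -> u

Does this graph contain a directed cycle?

Yes

DFS with white/gray/black marking, starting from n:
n gray
n black
m gray
  v gray
    u gray
      u→m: m is gray → back edge
Back edge found, so a cycle exists: m → v → u → m.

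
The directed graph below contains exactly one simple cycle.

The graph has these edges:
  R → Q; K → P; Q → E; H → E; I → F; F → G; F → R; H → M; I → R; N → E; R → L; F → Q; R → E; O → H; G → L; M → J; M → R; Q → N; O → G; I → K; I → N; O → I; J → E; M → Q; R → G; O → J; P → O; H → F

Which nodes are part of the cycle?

I, K, O, P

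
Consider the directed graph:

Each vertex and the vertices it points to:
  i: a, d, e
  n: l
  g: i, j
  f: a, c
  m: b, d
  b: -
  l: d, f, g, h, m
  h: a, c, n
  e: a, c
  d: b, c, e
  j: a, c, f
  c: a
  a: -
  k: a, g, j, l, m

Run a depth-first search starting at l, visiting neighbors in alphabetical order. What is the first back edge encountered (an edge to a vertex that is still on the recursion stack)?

n→l

DFS from l (visiting neighbors in alphabetical order); mark gray on enter, black on exit:
l gray
  d gray
    b gray
    b black
    c gray
      a gray
      a black
    c black
    e gray
      e→a: a black — skip
      e→c: c black — skip
    e black
  d black
  f gray
    f→a: a black — skip
    f→c: c black — skip
  f black
  g gray
    i gray
      i→a: a black — skip
      i→d: d black — skip
      i→e: e black — skip
    i black
    j gray
      j→a: a black — skip
      j→c: c black — skip
      j→f: f black — skip
    j black
  g black
  h gray
    h→a: a black — skip
    h→c: c black — skip
    n gray
      n→l: l is gray → back edge
First back edge: n → l.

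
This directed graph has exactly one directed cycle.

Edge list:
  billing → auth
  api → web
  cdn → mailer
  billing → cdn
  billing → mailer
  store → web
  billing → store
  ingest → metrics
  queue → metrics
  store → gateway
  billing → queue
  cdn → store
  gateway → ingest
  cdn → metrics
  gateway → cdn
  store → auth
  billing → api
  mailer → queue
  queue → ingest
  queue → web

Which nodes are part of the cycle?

cdn, store, gateway

DFS with gray/black marking from store:
store gray
  gateway gray
    cdn gray
      cdn→store: store is gray → back edge
Back edge closes the cycle store → gateway → cdn → store; its vertices are {cdn, store, gateway}.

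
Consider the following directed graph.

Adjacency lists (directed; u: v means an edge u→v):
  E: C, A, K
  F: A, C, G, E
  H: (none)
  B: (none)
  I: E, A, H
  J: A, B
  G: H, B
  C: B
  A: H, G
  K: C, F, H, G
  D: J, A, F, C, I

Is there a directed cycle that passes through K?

Yes

K is on a cycle iff K can reach itself via ≥1 edge.
K → F → E → K — yes.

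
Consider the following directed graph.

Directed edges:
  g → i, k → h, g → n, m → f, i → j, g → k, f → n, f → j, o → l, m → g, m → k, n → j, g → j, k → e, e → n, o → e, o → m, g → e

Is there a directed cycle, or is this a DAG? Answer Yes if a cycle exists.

No

DFS with white/gray/black marking, starting from g:
g gray
  n gray
    j gray
    j black
  n black
  i gray
    i→j: j black — skip
  i black
  k gray
    e gray
      e→n: n black — skip
    e black
    h gray
    h black
  k black
  g→e: e black — skip
  g→j: j black — skip
g black
l gray
l black
o gray
  o→l: l black — skip
  m gray
    f gray
      f→j: j black — skip
      f→n: n black — skip
    f black
    m→g: g black — skip
    m→k: k black — skip
  m black
  o→e: e black — skip
o black
Every edge goes to a white or black vertex — no back edge, so the graph is acyclic.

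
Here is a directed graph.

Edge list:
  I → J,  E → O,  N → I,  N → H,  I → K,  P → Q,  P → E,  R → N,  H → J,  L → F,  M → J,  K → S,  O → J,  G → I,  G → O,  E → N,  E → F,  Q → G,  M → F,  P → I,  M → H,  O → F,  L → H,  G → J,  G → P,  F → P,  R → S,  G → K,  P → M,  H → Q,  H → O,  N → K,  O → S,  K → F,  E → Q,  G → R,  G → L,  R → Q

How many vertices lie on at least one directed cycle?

A vertex is on a directed cycle iff it belongs to a strongly connected component of size ≥ 2 (or has a self-loop).
The vertices on cycles are {E, F, G, H, I, K, L, M, N, O, P, Q, R} — 13 in total.

13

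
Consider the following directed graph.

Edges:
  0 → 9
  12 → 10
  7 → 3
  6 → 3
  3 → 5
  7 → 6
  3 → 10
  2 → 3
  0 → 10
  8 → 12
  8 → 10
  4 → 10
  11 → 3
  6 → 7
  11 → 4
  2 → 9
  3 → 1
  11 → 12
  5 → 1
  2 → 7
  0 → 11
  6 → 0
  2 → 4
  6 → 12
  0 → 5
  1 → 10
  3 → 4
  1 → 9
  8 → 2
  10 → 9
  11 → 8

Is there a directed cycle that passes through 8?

8 is on a cycle iff 8 can reach itself via ≥1 edge.
8 → 2 → 7 → 6 → 0 → 11 → 8 — yes.

Yes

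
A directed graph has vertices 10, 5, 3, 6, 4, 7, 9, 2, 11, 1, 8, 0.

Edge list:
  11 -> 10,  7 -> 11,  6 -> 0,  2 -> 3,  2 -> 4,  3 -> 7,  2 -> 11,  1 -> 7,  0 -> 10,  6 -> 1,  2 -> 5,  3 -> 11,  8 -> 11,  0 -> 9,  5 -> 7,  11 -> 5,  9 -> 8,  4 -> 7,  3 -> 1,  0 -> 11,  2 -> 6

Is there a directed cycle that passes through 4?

No

4 lies on a cycle iff there is a path from 4 back to itself.
Exploring from 4, it never reaches itself; equivalently, its strongly connected component is a singleton.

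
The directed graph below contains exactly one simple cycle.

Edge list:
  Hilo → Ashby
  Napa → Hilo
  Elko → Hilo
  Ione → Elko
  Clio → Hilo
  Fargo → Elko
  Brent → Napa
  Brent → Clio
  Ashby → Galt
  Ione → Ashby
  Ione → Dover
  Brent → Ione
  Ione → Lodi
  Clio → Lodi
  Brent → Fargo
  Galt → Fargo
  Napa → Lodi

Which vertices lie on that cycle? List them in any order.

DFS with gray/black marking from Ashby:
Ashby gray
  Galt gray
    Fargo gray
      Elko gray
        Hilo gray
          Hilo→Ashby: Ashby is gray → back edge
Back edge closes the cycle Ashby → Galt → Fargo → Elko → Hilo → Ashby; its vertices are {Elko, Galt, Hilo, Ashby, Fargo}.

Elko, Galt, Hilo, Ashby, Fargo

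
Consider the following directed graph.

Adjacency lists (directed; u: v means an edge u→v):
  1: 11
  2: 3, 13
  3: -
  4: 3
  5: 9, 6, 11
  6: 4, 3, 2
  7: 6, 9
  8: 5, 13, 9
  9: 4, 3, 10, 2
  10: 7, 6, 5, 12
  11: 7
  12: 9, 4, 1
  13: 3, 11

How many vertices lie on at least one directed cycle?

10

A vertex is on a directed cycle iff it belongs to a strongly connected component of size ≥ 2 (or has a self-loop).
The vertices on cycles are {1, 2, 5, 6, 7, 9, 10, 11, 12, 13} — 10 in total.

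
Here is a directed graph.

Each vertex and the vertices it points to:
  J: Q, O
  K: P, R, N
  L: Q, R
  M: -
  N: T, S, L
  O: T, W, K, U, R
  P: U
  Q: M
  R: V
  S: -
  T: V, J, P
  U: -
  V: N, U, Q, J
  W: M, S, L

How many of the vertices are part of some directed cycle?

9

A vertex is on a directed cycle iff it belongs to a strongly connected component of size ≥ 2 (or has a self-loop).
The vertices on cycles are {J, K, L, N, O, R, T, V, W} — 9 in total.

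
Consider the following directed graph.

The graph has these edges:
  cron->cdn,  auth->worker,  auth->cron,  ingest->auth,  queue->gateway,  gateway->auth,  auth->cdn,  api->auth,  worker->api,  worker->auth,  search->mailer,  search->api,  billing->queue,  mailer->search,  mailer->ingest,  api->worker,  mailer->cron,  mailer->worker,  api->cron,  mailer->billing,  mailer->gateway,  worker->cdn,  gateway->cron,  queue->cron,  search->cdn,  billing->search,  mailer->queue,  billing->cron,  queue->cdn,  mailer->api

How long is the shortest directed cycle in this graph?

2

For each vertex v, BFS finds the shortest path from v back to v.
The shortest such closed walk is search → mailer → search, length 2.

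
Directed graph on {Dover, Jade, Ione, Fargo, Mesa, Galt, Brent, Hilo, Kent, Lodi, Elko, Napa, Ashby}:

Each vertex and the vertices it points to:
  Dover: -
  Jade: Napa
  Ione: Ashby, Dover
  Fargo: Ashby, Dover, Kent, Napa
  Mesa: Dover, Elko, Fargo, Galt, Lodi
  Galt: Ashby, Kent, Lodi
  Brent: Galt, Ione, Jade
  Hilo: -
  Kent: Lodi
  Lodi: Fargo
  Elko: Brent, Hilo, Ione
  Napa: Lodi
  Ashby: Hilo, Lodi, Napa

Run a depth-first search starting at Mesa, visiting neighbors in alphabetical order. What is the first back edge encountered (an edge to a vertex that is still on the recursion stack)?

Fargo->Ashby

DFS from Mesa (visiting neighbors in alphabetical order); mark gray on enter, black on exit:
Mesa gray
  Dover gray
  Dover black
  Elko gray
    Brent gray
      Galt gray
        Ashby gray
          Hilo gray
          Hilo black
          Lodi gray
            Fargo gray
              Fargo→Ashby: Ashby is gray → back edge
First back edge: Fargo → Ashby.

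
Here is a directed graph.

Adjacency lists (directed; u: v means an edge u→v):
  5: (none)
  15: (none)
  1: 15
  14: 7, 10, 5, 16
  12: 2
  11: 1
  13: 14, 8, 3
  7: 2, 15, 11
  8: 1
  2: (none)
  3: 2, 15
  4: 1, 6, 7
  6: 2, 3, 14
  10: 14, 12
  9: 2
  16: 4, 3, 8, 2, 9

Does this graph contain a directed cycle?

Yes

DFS with white/gray/black marking, starting from 9:
9 gray
  2 gray
  2 black
9 black
5 gray
5 black
15 gray
15 black
1 gray
  1→15: 15 black — skip
1 black
14 gray
  7 gray
    7→2: 2 black — skip
    7→15: 15 black — skip
    11 gray
      11→1: 1 black — skip
    11 black
  7 black
  10 gray
    10→14: 14 is gray → back edge
Back edge found, so a cycle exists: 14 → 10 → 14.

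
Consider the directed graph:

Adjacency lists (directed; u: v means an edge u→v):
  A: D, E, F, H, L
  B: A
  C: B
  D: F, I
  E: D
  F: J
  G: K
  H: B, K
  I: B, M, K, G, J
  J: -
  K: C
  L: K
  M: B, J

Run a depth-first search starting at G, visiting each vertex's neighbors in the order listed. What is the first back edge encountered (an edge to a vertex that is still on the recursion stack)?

I→B

DFS from G (visiting each vertex's neighbors in the order listed); mark gray on enter, black on exit:
G gray
  K gray
    C gray
      B gray
        A gray
          D gray
            F gray
              J gray
              J black
            F black
            I gray
              I→B: B is gray → back edge
First back edge: I → B.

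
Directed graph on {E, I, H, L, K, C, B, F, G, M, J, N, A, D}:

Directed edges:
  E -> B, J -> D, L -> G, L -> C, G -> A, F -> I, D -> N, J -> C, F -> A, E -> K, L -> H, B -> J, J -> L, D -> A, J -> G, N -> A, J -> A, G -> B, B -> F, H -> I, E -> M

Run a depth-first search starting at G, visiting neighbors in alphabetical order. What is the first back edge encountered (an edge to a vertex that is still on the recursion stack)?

DFS from G (visiting neighbors in alphabetical order); mark gray on enter, black on exit:
G gray
  A gray
  A black
  B gray
    F gray
      F→A: A black — skip
      I gray
      I black
    F black
    J gray
      J→A: A black — skip
      C gray
      C black
      D gray
        D→A: A black — skip
        N gray
          N→A: A black — skip
        N black
      D black
      J→G: G is gray → back edge
First back edge: J → G.

J->G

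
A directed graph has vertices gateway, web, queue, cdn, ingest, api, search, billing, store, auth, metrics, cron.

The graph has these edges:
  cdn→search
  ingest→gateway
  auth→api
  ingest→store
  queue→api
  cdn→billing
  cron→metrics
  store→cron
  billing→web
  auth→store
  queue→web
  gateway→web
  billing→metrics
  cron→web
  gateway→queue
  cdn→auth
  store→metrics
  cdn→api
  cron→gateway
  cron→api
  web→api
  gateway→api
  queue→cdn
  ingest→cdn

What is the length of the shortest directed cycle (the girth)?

6

For each vertex v, BFS finds the shortest path from v back to v.
The shortest such closed walk is cdn → auth → store → cron → gateway → queue → cdn, length 6.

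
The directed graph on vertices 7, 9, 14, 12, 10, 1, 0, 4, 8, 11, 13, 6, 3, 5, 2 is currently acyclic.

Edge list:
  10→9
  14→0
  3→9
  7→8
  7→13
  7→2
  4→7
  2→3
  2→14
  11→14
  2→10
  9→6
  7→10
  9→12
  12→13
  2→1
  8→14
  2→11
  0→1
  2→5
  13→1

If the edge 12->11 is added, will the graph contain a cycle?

No

Adding 12→11 creates a cycle iff 11 can already reach 12.
Explore from 11: no path reaches 12. The graph stays acyclic.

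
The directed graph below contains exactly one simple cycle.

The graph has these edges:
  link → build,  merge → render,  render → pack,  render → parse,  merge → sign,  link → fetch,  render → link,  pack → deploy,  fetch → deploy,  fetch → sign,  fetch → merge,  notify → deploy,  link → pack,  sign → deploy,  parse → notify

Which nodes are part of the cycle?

link, fetch, merge, render

DFS with gray/black marking from render:
render gray
  parse gray
    notify gray
      deploy gray
      deploy black
    notify black
  parse black
  link gray
    pack gray
      pack→deploy: deploy black — skip
    pack black
    fetch gray
      sign gray
        sign→deploy: deploy black — skip
      sign black
      fetch→deploy: deploy black — skip
      merge gray
        merge→render: render is gray → back edge
Back edge closes the cycle render → link → fetch → merge → render; its vertices are {link, fetch, merge, render}.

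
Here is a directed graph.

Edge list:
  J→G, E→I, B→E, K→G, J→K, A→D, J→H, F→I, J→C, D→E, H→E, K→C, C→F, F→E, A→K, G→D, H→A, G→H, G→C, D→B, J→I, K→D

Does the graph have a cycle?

Yes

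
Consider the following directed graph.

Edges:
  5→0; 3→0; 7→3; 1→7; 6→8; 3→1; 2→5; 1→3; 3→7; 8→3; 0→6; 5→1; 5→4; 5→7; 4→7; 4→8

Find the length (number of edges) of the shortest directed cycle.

2

For each vertex v, BFS finds the shortest path from v back to v.
The shortest such closed walk is 1 → 3 → 1, length 2.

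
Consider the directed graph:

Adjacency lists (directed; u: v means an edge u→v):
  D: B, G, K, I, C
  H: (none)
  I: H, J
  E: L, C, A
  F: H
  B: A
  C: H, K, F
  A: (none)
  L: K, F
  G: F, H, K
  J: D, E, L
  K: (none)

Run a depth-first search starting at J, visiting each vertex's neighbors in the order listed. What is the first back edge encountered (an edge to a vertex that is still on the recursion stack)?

I→J

DFS from J (visiting each vertex's neighbors in the order listed); mark gray on enter, black on exit:
J gray
  D gray
    B gray
      A gray
      A black
    B black
    G gray
      F gray
        H gray
        H black
      F black
      G→H: H black — skip
      K gray
      K black
    G black
    D→K: K black — skip
    I gray
      I→H: H black — skip
      I→J: J is gray → back edge
First back edge: I → J.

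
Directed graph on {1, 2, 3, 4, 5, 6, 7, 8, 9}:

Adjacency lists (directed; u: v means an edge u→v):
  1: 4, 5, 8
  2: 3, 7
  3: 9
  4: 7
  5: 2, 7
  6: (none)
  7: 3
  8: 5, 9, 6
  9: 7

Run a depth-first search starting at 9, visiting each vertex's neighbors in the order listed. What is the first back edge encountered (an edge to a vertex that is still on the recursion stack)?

3→9

DFS from 9 (visiting each vertex's neighbors in the order listed); mark gray on enter, black on exit:
9 gray
  7 gray
    3 gray
      3→9: 9 is gray → back edge
First back edge: 3 → 9.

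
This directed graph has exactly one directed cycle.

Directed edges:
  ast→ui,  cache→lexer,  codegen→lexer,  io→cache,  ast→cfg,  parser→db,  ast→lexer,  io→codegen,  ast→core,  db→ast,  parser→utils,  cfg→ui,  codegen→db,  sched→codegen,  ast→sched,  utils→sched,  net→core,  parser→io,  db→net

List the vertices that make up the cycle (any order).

db, ast, sched, codegen

DFS with gray/black marking from db:
db gray
  ast gray
    sched gray
      codegen gray
        codegen→db: db is gray → back edge
Back edge closes the cycle db → ast → sched → codegen → db; its vertices are {db, ast, sched, codegen}.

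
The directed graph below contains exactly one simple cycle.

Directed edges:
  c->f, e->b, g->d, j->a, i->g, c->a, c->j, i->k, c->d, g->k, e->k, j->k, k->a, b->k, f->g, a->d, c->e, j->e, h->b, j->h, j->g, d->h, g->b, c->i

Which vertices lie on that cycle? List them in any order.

DFS with gray/black marking from h:
h gray
  b gray
    k gray
      a gray
        d gray
          d→h: h is gray → back edge
Back edge closes the cycle h → b → k → a → d → h; its vertices are {a, b, d, h, k}.

a, b, d, h, k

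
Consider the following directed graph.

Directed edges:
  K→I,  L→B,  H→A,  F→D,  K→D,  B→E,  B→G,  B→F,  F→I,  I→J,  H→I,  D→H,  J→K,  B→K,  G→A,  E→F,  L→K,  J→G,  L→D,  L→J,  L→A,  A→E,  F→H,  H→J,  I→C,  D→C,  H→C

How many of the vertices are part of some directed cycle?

A vertex is on a directed cycle iff it belongs to a strongly connected component of size ≥ 2 (or has a self-loop).
The vertices on cycles are {A, D, E, F, G, H, I, J, K} — 9 in total.

9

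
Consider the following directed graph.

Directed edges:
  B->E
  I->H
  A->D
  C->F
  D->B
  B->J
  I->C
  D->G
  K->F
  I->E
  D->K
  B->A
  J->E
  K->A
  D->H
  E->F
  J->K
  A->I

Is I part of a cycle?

I lies on a cycle iff there is a path from I back to itself.
Exploring from I, it never reaches itself; equivalently, its strongly connected component is a singleton.

No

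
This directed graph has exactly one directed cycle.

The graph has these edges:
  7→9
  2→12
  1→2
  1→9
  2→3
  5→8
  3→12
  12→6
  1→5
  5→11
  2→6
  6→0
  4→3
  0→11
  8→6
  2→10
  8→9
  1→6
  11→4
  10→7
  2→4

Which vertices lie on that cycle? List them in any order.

0, 3, 4, 6, 11, 12

DFS with gray/black marking from 11:
11 gray
  4 gray
    3 gray
      12 gray
        6 gray
          0 gray
            0→11: 11 is gray → back edge
Back edge closes the cycle 11 → 4 → 3 → 12 → 6 → 0 → 11; its vertices are {0, 3, 4, 6, 11, 12}.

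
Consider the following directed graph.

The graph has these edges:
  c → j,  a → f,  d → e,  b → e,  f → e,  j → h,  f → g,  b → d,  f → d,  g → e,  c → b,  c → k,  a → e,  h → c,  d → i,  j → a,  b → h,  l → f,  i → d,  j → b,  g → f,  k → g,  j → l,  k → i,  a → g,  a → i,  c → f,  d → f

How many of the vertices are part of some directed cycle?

8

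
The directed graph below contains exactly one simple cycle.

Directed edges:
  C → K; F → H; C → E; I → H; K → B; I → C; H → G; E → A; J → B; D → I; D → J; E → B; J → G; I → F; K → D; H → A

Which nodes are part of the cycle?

C, D, I, K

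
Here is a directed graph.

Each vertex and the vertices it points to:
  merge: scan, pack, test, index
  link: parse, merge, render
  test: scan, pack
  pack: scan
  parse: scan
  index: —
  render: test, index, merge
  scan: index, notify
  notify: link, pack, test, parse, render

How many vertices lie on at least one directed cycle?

8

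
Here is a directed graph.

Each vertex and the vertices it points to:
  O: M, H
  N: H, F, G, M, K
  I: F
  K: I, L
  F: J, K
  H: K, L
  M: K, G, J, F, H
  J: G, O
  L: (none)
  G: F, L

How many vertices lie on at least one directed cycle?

A vertex is on a directed cycle iff it belongs to a strongly connected component of size ≥ 2 (or has a self-loop).
The vertices on cycles are {F, G, H, I, J, K, M, O} — 8 in total.

8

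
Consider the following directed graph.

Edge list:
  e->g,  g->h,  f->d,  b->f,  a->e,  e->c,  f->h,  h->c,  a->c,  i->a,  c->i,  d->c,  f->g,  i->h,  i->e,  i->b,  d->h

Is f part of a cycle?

f is on a cycle iff f can reach itself via ≥1 edge.
f → d → c → i → b → f — yes.

Yes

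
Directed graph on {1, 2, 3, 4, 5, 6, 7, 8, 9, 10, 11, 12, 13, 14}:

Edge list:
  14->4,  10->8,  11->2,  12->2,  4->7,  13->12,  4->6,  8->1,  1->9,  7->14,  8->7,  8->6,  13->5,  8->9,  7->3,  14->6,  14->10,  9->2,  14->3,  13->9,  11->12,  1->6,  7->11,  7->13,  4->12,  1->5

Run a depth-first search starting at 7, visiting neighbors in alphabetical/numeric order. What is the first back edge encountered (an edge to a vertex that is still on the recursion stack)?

4->7

DFS from 7 (visiting neighbors in alphabetical/numeric order); mark gray on enter, black on exit:
7 gray
  3 gray
  3 black
  11 gray
    2 gray
    2 black
    12 gray
      12→2: 2 black — skip
    12 black
  11 black
  13 gray
    5 gray
    5 black
    9 gray
      9→2: 2 black — skip
    9 black
    13→12: 12 black — skip
  13 black
  14 gray
    14→3: 3 black — skip
    4 gray
      6 gray
      6 black
      4→7: 7 is gray → back edge
First back edge: 4 → 7.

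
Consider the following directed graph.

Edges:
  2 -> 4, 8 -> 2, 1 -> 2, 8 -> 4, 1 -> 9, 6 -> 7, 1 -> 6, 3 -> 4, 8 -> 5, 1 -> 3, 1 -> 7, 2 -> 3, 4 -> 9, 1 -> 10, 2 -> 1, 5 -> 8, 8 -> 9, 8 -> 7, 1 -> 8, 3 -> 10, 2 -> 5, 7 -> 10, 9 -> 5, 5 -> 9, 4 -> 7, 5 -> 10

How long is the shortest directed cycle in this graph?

For each vertex v, BFS finds the shortest path from v back to v.
The shortest such closed walk is 1 → 2 → 1, length 2.

2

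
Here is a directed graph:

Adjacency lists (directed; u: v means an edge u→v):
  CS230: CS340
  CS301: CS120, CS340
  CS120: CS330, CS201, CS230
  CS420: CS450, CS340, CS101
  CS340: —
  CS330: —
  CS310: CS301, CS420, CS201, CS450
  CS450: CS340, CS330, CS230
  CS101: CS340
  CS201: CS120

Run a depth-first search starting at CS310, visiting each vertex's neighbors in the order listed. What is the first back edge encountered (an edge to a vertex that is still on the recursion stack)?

CS201→CS120

DFS from CS310 (visiting each vertex's neighbors in the order listed); mark gray on enter, black on exit:
CS310 gray
  CS301 gray
    CS120 gray
      CS330 gray
      CS330 black
      CS201 gray
        CS201→CS120: CS120 is gray → back edge
First back edge: CS201 → CS120.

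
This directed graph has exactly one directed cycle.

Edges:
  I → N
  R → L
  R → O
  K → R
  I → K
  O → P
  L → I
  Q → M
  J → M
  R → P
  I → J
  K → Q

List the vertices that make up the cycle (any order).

I, K, L, R

DFS with gray/black marking from I:
I gray
  K gray
    R gray
      P gray
      P black
      O gray
        O→P: P black — skip
      O black
      L gray
        L→I: I is gray → back edge
Back edge closes the cycle I → K → R → L → I; its vertices are {I, K, L, R}.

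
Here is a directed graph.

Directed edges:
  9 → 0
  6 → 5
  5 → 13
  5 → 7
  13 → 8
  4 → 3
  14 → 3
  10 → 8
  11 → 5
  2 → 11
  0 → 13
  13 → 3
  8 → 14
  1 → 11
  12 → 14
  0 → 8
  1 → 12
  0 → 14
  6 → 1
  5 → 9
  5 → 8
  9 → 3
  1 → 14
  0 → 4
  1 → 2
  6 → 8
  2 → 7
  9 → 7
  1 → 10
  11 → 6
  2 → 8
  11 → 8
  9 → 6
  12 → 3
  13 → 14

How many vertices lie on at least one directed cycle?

A vertex is on a directed cycle iff it belongs to a strongly connected component of size ≥ 2 (or has a self-loop).
The vertices on cycles are {1, 2, 5, 6, 9, 11} — 6 in total.

6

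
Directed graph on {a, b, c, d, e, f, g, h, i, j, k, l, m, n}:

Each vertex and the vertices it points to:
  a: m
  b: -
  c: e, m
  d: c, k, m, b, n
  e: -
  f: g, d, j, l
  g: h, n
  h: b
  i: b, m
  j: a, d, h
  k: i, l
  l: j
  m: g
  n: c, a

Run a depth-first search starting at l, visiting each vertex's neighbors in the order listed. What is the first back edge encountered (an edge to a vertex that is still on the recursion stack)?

c->m

DFS from l (visiting each vertex's neighbors in the order listed); mark gray on enter, black on exit:
l gray
  j gray
    a gray
      m gray
        g gray
          h gray
            b gray
            b black
          h black
          n gray
            c gray
              e gray
              e black
              c→m: m is gray → back edge
First back edge: c → m.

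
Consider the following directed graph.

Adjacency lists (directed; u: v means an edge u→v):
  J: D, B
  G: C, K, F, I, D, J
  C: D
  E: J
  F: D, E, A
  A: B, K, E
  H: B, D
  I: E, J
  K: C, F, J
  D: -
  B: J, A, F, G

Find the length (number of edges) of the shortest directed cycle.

2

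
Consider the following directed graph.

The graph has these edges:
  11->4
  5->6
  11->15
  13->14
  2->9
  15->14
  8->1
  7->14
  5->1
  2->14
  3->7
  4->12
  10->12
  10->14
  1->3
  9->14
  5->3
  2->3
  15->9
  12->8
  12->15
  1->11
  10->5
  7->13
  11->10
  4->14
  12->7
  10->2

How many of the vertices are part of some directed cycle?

A vertex is on a directed cycle iff it belongs to a strongly connected component of size ≥ 2 (or has a self-loop).
The vertices on cycles are {1, 4, 5, 8, 10, 11, 12} — 7 in total.

7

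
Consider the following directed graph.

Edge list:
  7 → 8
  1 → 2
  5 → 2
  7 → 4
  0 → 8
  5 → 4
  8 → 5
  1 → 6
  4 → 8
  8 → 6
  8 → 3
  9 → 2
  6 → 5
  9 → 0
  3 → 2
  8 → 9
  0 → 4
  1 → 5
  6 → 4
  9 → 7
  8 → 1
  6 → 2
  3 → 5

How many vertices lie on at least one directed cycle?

9

A vertex is on a directed cycle iff it belongs to a strongly connected component of size ≥ 2 (or has a self-loop).
The vertices on cycles are {0, 1, 3, 4, 5, 6, 7, 8, 9} — 9 in total.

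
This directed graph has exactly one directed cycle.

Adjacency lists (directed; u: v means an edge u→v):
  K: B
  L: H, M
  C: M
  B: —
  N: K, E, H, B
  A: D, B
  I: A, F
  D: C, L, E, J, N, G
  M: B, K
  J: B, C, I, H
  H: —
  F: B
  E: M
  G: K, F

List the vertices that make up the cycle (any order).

DFS with gray/black marking from D:
D gray
  C gray
    M gray
      B gray
      B black
      K gray
        K→B: B black — skip
      K black
    M black
  C black
  L gray
    H gray
    H black
    L→M: M black — skip
  L black
  E gray
    E→M: M black — skip
  E black
  J gray
    J→B: B black — skip
    J→C: C black — skip
    I gray
      A gray
        A→D: D is gray → back edge
Back edge closes the cycle D → J → I → A → D; its vertices are {A, D, I, J}.

A, D, I, J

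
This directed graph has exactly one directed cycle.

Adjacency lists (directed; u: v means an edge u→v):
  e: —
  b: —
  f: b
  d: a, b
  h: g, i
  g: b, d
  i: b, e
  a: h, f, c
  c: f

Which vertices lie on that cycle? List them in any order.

DFS with gray/black marking from d:
d gray
  a gray
    h gray
      g gray
        b gray
        b black
        g→d: d is gray → back edge
Back edge closes the cycle d → a → h → g → d; its vertices are {a, d, g, h}.

a, d, g, h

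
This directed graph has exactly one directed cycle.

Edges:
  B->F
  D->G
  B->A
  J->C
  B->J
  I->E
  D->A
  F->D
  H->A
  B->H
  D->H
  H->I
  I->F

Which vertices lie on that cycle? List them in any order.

DFS with gray/black marking from F:
F gray
  D gray
    G gray
    G black
    H gray
      A gray
      A black
      I gray
        E gray
        E black
        I→F: F is gray → back edge
Back edge closes the cycle F → D → H → I → F; its vertices are {D, F, H, I}.

D, F, H, I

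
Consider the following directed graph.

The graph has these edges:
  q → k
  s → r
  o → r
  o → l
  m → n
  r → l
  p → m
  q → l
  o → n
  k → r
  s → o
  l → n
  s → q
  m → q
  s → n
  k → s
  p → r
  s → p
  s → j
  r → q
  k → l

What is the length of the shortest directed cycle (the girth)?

For each vertex v, BFS finds the shortest path from v back to v.
The shortest such closed walk is k → r → q → k, length 3.

3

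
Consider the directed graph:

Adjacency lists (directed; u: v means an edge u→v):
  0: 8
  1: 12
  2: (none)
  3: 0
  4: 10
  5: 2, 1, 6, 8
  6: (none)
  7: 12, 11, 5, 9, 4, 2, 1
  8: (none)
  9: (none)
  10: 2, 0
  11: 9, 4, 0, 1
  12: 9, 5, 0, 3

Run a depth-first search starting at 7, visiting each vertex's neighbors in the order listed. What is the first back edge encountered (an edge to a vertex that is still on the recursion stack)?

1->12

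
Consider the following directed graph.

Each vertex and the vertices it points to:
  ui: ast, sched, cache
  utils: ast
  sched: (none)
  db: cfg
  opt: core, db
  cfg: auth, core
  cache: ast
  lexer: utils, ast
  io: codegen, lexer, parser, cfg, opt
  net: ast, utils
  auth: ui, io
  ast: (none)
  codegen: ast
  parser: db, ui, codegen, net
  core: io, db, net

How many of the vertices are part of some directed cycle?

7

A vertex is on a directed cycle iff it belongs to a strongly connected component of size ≥ 2 (or has a self-loop).
The vertices on cycles are {db, io, cfg, opt, auth, core, parser} — 7 in total.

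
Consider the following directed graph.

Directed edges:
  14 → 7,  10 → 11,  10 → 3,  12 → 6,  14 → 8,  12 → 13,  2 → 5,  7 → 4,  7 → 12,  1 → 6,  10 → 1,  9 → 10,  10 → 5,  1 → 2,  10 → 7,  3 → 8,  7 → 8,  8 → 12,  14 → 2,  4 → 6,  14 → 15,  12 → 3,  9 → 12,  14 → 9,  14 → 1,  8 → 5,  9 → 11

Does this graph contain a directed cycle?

Yes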